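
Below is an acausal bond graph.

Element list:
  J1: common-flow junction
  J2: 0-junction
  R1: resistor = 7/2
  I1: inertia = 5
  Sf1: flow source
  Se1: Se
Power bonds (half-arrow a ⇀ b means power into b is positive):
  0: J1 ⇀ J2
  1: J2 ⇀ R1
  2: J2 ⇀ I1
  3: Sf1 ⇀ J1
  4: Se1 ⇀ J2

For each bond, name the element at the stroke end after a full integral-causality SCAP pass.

#0 →J1
#1 →R1
#2 →I1
#3 →Sf1
#4 →J2

β3 stroke→Sf1  (Sf1: flow source, stroke at near end)
β4 stroke→J2  (Se1: effort source, stroke at far end)
β0 stroke→J1  (J1 flow already set via bond 3)
β1 stroke→R1  (common-e at J2 fixed by 4)
β2 stroke→I1  (J2: bond 4 brought effort, rest push out)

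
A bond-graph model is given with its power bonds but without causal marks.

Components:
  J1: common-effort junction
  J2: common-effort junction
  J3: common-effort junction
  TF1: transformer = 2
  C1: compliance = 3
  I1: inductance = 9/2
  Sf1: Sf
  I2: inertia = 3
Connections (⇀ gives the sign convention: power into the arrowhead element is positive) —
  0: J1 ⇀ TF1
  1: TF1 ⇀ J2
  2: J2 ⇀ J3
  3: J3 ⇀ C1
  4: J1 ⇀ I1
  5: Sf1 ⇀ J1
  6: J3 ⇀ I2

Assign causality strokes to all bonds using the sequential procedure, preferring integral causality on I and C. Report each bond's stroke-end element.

#5 |Sf1  (Sf1 (Sf) sets flow on bond)
#3 |J3  (C1 outputs effort q/C1)
#2 |J2  (J3: bond 3 brought effort, rest push out)
#6 |I2  (common-e at J3 fixed by 3)
#1 |TF1  (0-jn J2 has e-setter on 2)
#0 |J1  (TF1 one-in-one-out from 1)
#4 |I1  (J1 effort already set via bond 0)

b0 →J1
b1 →TF1
b2 →J2
b3 →J3
b4 →I1
b5 →Sf1
b6 →I2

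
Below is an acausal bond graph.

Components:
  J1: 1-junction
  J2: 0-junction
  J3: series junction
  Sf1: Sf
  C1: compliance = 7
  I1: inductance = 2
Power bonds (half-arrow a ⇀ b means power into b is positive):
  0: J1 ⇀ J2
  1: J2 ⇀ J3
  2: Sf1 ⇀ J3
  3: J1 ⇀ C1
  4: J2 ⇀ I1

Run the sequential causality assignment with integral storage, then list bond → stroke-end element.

b2 |Sf1  (Sf1: flow source, stroke at near end)
b1 |J3  (J3 flow already set via bond 2)
b3 |J1  (prefer integral on C1)
b0 |J2  (J1: last free bond brings flow in)
b4 |I1  (0-jn J2 has e-setter on 0)

b0 stroke at J2
b1 stroke at J3
b2 stroke at Sf1
b3 stroke at J1
b4 stroke at I1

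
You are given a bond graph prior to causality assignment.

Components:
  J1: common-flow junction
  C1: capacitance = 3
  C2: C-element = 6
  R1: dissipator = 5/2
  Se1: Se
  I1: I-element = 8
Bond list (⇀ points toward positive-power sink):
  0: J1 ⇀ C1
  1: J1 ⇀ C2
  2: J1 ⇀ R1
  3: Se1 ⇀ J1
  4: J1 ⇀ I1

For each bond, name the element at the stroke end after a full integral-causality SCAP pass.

b0 stroke at J1
b1 stroke at J1
b2 stroke at J1
b3 stroke at J1
b4 stroke at I1

b3 |J1  (source Se1 imposes e)
b0 |J1  (prefer integral on C1)
b1 |J1  (C2: C, integral causality)
b4 |I1  (I1 outputs flow p/I1)
b2 |J1  (J1: bond 4 brought flow, rest push out)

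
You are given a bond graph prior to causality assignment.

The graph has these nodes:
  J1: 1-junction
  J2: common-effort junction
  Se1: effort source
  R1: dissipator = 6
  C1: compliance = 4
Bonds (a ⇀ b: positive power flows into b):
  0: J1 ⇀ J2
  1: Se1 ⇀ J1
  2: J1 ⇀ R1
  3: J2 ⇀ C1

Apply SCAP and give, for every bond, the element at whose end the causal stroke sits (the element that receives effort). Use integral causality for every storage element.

bond 0 →J1
bond 1 →J1
bond 2 →R1
bond 3 →J2

β1 stroke at J1  (Se1: effort source, stroke at far end)
β3 stroke at J2  (C1: C, integral causality)
β0 stroke at J1  (J2 effort already set via bond 3)
β2 stroke at R1  (J1: last free bond brings flow in)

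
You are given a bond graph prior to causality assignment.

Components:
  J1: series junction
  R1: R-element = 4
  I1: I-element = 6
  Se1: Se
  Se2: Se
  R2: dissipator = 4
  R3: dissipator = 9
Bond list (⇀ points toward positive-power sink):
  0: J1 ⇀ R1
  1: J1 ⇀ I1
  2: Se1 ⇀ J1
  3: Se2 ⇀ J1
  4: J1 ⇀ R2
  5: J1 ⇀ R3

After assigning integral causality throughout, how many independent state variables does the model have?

β2 →J1  (source Se1 imposes e)
β3 →J1  (Se2: effort source, stroke at far end)
β1 →I1  (I1 integral (f out))
β0 →J1  (common-f at J1 fixed by 1)
β4 →J1  (J1: bond 1 brought flow, rest push out)
β5 →J1  (1-jn J1 has f-setter on 1)

1  (I1 all integral)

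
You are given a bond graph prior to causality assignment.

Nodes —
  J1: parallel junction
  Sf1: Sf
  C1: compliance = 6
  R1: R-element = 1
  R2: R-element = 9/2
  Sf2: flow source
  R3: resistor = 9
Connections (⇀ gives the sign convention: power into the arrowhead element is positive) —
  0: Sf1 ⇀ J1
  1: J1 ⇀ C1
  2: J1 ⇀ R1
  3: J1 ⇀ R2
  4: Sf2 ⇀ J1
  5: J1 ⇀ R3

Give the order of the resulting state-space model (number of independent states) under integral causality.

b0 stroke→Sf1  (Sf1 fixes flow; stroke at Sf1)
b4 stroke→Sf2  (Sf2: flow source, stroke at near end)
b1 stroke→J1  (prefer integral on C1)
b2 stroke→R1  (J1 effort already set via bond 1)
b3 stroke→R2  (0-jn J1 has e-setter on 1)
b5 stroke→R3  (J1: bond 1 brought effort, rest push out)

1  (C1 all integral)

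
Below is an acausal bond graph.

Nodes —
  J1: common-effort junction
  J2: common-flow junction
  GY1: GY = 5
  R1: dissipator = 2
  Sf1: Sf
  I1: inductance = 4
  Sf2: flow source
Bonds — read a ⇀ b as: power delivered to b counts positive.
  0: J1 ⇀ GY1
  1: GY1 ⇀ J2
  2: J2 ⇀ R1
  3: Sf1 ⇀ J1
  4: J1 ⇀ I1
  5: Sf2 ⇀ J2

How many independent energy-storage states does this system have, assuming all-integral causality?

1  (I1 all integral)

β3 →Sf1  (Sf1 fixes flow; stroke at Sf1)
β5 →Sf2  (Sf2: flow source, stroke at near end)
β1 →J2  (J2 flow already set via bond 5)
β2 →J2  (common-f at J2 fixed by 5)
β0 →J1  (through GY1, causality inverts; strokes same side of GY1)
β4 →I1  (0-jn J1 has e-setter on 0)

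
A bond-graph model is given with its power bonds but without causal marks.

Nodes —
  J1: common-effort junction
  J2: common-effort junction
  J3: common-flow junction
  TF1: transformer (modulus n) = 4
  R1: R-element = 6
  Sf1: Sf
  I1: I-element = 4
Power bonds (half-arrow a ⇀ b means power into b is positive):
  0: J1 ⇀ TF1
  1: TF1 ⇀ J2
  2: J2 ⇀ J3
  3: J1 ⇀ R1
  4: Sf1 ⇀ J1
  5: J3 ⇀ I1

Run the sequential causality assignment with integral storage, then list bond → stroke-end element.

#0 |TF1
#1 |J2
#2 |J3
#3 |J1
#4 |Sf1
#5 |I1

bond 4 stroke at Sf1  (Sf1 fixes flow; stroke at Sf1)
bond 5 stroke at I1  (prefer integral on I1)
bond 2 stroke at J3  (1-jn J3 has f-setter on 5)
bond 1 stroke at J2  (J2: last free bond brings effort in)
bond 0 stroke at TF1  (through TF1, causality passes straight; one stroke at TF1)
bond 3 stroke at J1  (J1 needs exactly one e-in)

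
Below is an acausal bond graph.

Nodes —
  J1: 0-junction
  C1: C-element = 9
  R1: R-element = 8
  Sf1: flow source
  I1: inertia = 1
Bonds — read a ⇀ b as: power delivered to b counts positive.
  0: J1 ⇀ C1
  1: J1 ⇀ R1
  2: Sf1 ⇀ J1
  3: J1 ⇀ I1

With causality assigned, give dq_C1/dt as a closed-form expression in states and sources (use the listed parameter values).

dq_C1/dt = F_Sf1 - p_I1 - q_C1/72

β2 stroke→Sf1  (Sf1 fixes flow; stroke at Sf1)
β0 stroke→J1  (prefer integral on C1)
β1 stroke→R1  (common-e at J1 fixed by 0)
β3 stroke→I1  (J1 effort already set via bond 0)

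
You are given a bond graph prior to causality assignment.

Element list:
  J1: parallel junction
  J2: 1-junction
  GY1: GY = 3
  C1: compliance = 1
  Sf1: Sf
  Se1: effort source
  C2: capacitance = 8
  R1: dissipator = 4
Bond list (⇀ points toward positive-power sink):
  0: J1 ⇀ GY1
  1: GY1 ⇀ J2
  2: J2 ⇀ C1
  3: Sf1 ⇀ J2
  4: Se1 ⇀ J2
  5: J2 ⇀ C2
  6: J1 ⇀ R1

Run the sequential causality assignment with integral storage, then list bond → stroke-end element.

b0 |J1
b1 |J2
b2 |J2
b3 |Sf1
b4 |J2
b5 |J2
b6 |R1

#3 →Sf1  (Sf1 fixes flow; stroke at Sf1)
#4 →J2  (Se1: effort source, stroke at far end)
#1 →J2  (J2 flow already set via bond 3)
#2 →J2  (1-jn J2 has f-setter on 3)
#5 →J2  (J2: bond 3 brought flow, rest push out)
#0 →J1  (through GY1, causality inverts; strokes same side of GY1)
#6 →R1  (0-jn J1 has e-setter on 0)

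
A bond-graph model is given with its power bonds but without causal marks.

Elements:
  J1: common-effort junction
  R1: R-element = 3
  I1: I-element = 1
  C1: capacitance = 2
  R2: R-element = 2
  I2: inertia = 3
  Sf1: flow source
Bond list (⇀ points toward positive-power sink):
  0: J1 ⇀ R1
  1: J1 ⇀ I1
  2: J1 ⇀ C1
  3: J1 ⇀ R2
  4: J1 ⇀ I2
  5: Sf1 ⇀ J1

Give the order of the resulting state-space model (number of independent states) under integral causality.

3  (C1, I1, I2 all integral)

β5 →Sf1  (Sf1 (Sf) sets flow on bond)
β1 →I1  (prefer integral on I1)
β2 →J1  (C1: C, integral causality)
β0 →R1  (0-jn J1 has e-setter on 2)
β3 →R2  (J1 effort already set via bond 2)
β4 →I2  (J1 effort already set via bond 2)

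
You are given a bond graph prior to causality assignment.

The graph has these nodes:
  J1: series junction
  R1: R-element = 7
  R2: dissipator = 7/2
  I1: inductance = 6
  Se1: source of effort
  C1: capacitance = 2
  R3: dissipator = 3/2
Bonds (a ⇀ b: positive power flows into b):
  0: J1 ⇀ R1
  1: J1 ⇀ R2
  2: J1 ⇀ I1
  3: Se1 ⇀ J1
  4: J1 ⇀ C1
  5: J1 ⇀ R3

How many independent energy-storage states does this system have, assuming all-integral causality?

bond 3 stroke→J1  (Se1: effort source, stroke at far end)
bond 2 stroke→I1  (prefer integral on I1)
bond 0 stroke→J1  (common-f at J1 fixed by 2)
bond 1 stroke→J1  (common-f at J1 fixed by 2)
bond 4 stroke→J1  (J1 flow already set via bond 2)
bond 5 stroke→J1  (1-jn J1 has f-setter on 2)

2  (C1, I1 all integral)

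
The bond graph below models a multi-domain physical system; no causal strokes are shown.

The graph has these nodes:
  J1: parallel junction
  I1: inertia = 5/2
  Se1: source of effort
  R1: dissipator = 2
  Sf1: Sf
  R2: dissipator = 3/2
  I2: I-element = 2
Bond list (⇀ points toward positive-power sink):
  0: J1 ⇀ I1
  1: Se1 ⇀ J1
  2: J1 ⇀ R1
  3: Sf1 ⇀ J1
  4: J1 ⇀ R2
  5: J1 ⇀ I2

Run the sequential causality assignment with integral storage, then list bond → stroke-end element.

β0 |I1
β1 |J1
β2 |R1
β3 |Sf1
β4 |R2
β5 |I2

β1 →J1  (Se1 (Se) sets effort on bond)
β3 →Sf1  (Sf1 fixes flow; stroke at Sf1)
β0 →I1  (common-e at J1 fixed by 1)
β2 →R1  (common-e at J1 fixed by 1)
β4 →R2  (J1: bond 1 brought effort, rest push out)
β5 →I2  (J1: bond 1 brought effort, rest push out)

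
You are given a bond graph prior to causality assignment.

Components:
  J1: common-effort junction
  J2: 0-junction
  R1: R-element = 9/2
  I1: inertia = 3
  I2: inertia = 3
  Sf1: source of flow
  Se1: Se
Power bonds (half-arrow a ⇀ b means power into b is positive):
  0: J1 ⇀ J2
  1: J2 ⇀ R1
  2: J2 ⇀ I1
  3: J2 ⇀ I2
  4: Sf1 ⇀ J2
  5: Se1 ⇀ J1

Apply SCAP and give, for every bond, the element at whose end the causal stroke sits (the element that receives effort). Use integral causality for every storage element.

b0 →J2
b1 →R1
b2 →I1
b3 →I2
b4 →Sf1
b5 →J1

bond 4 stroke at Sf1  (Sf1 fixes flow; stroke at Sf1)
bond 5 stroke at J1  (Se1 fixes effort; stroke away)
bond 0 stroke at J2  (J1: bond 5 brought effort, rest push out)
bond 1 stroke at R1  (J2: bond 0 brought effort, rest push out)
bond 2 stroke at I1  (0-jn J2 has e-setter on 0)
bond 3 stroke at I2  (0-jn J2 has e-setter on 0)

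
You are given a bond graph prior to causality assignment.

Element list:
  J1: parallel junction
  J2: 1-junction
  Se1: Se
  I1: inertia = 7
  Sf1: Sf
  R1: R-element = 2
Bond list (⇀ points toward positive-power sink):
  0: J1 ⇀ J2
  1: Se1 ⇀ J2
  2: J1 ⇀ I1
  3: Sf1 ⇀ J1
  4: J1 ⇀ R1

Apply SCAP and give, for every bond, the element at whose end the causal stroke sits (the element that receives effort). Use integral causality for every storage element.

#1 stroke→J2  (Se1 (Se) sets effort on bond)
#3 stroke→Sf1  (Sf1: flow source, stroke at near end)
#0 stroke→J1  (J2 needs exactly one f-in)
#2 stroke→I1  (J1: bond 0 brought effort, rest push out)
#4 stroke→R1  (0-jn J1 has e-setter on 0)

b0 →J1
b1 →J2
b2 →I1
b3 →Sf1
b4 →R1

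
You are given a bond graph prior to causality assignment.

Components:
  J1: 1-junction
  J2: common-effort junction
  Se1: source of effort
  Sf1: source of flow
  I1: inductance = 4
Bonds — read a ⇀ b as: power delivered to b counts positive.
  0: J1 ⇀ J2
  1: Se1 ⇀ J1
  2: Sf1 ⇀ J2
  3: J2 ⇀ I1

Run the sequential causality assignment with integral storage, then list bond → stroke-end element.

β1 stroke at J1  (Se1 fixes effort; stroke away)
β2 stroke at Sf1  (Sf1 (Sf) sets flow on bond)
β0 stroke at J2  (only one flow-in slot at J1)
β3 stroke at I1  (J2 effort already set via bond 0)

bond 0 |J2
bond 1 |J1
bond 2 |Sf1
bond 3 |I1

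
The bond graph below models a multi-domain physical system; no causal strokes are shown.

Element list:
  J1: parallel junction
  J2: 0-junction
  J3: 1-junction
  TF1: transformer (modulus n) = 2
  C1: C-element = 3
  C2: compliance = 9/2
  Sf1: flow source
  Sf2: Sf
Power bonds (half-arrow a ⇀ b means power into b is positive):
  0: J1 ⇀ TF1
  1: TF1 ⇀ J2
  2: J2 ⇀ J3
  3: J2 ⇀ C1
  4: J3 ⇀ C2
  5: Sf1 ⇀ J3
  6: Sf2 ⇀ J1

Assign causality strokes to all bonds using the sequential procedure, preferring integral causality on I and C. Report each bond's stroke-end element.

β0 stroke→J1
β1 stroke→TF1
β2 stroke→J3
β3 stroke→J2
β4 stroke→J3
β5 stroke→Sf1
β6 stroke→Sf2

b5 stroke→Sf1  (source Sf1 imposes f)
b6 stroke→Sf2  (Sf2 (Sf) sets flow on bond)
b0 stroke→J1  (J1 needs exactly one e-in)
b2 stroke→J3  (J3 flow already set via bond 5)
b4 stroke→J3  (J3 flow already set via bond 5)
b1 stroke→TF1  (through TF1, causality passes straight; one stroke at TF1)
b3 stroke→J2  (only one effort-in slot at J2)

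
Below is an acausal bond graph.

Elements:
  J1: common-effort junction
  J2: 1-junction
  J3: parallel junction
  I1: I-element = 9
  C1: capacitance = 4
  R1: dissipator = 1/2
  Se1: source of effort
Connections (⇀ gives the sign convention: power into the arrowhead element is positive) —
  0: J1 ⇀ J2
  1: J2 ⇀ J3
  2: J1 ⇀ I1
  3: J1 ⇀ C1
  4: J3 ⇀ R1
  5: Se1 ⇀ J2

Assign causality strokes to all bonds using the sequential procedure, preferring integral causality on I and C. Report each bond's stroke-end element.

bond 5 stroke→J2  (Se1: effort source, stroke at far end)
bond 2 stroke→I1  (prefer integral on I1)
bond 3 stroke→J1  (C1 outputs effort q/C1)
bond 0 stroke→J2  (common-e at J1 fixed by 3)
bond 1 stroke→J3  (J2: last free bond brings flow in)
bond 4 stroke→R1  (common-e at J3 fixed by 1)

#0 stroke→J2
#1 stroke→J3
#2 stroke→I1
#3 stroke→J1
#4 stroke→R1
#5 stroke→J2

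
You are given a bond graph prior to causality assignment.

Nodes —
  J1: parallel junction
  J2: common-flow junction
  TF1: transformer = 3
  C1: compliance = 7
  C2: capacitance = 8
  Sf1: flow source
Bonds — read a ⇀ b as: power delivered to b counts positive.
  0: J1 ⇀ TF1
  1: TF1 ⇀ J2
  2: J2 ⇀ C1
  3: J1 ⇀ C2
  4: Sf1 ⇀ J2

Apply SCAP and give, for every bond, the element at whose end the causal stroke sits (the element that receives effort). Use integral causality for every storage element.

bond 0 stroke→TF1
bond 1 stroke→J2
bond 2 stroke→J2
bond 3 stroke→J1
bond 4 stroke→Sf1

bond 4 stroke at Sf1  (Sf1: flow source, stroke at near end)
bond 1 stroke at J2  (J2 flow already set via bond 4)
bond 2 stroke at J2  (common-f at J2 fixed by 4)
bond 0 stroke at TF1  (TF1 one-in-one-out from 1)
bond 3 stroke at J1  (J1: last free bond brings effort in)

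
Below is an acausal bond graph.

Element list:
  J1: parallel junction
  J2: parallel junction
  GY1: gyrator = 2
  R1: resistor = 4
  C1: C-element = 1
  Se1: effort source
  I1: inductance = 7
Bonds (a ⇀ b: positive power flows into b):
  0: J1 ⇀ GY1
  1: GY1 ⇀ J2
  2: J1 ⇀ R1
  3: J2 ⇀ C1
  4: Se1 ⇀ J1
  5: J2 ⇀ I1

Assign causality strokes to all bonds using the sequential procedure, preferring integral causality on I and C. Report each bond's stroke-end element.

b0 →GY1
b1 →GY1
b2 →R1
b3 →J2
b4 →J1
b5 →I1

#4 |J1  (source Se1 imposes e)
#0 |GY1  (J1 effort already set via bond 4)
#2 |R1  (J1 effort already set via bond 4)
#1 |GY1  (through GY1, causality inverts; strokes same side of GY1)
#3 |J2  (C1: C, integral causality)
#5 |I1  (common-e at J2 fixed by 3)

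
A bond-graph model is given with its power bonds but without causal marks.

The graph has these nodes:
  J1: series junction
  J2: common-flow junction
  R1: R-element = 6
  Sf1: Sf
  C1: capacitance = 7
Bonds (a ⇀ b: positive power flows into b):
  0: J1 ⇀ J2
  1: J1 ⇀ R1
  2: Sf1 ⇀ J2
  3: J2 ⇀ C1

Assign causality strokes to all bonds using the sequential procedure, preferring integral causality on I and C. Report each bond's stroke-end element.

b0 stroke at J2
b1 stroke at J1
b2 stroke at Sf1
b3 stroke at J2

bond 2 stroke at Sf1  (Sf1 (Sf) sets flow on bond)
bond 0 stroke at J2  (common-f at J2 fixed by 2)
bond 3 stroke at J2  (common-f at J2 fixed by 2)
bond 1 stroke at J1  (J1: bond 0 brought flow, rest push out)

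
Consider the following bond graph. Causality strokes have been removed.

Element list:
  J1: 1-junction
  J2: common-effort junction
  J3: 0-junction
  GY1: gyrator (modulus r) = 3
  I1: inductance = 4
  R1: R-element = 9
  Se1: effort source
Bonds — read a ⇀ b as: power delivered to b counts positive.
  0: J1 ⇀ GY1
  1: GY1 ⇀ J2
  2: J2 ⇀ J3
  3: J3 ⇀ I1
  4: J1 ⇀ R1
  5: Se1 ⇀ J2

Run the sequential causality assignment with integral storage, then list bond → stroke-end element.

bond 5 stroke→J2  (Se1: effort source, stroke at far end)
bond 1 stroke→GY1  (J2: bond 5 brought effort, rest push out)
bond 2 stroke→J3  (J2: bond 5 brought effort, rest push out)
bond 3 stroke→I1  (J3: bond 2 brought effort, rest push out)
bond 0 stroke→GY1  (GY GY1: same side as bond 1)
bond 4 stroke→J1  (J1 flow already set via bond 0)

bond 0 →GY1
bond 1 →GY1
bond 2 →J3
bond 3 →I1
bond 4 →J1
bond 5 →J2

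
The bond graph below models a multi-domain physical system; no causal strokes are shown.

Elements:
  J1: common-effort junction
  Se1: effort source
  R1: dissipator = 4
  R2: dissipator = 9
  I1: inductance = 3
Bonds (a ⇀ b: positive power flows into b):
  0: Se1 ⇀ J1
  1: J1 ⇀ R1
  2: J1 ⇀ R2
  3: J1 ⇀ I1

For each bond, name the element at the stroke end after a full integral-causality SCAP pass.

b0 stroke→J1  (source Se1 imposes e)
b1 stroke→R1  (J1: bond 0 brought effort, rest push out)
b2 stroke→R2  (0-jn J1 has e-setter on 0)
b3 stroke→I1  (J1 effort already set via bond 0)

#0 stroke→J1
#1 stroke→R1
#2 stroke→R2
#3 stroke→I1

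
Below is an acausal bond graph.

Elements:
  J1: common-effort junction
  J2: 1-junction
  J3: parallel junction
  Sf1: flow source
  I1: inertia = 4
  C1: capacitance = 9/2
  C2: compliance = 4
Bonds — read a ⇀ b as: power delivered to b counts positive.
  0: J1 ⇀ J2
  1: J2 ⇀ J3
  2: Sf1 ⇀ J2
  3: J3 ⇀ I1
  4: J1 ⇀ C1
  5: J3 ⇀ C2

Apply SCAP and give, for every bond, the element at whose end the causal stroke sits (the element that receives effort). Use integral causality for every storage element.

b2 →Sf1  (Sf1 fixes flow; stroke at Sf1)
b0 →J2  (J2: bond 2 brought flow, rest push out)
b1 →J2  (J2 flow already set via bond 2)
b4 →J1  (J1: last free bond brings effort in)
b3 →I1  (I1 integral (f out))
b5 →J3  (closing 0-jn rule on J3)

#0 |J2
#1 |J2
#2 |Sf1
#3 |I1
#4 |J1
#5 |J3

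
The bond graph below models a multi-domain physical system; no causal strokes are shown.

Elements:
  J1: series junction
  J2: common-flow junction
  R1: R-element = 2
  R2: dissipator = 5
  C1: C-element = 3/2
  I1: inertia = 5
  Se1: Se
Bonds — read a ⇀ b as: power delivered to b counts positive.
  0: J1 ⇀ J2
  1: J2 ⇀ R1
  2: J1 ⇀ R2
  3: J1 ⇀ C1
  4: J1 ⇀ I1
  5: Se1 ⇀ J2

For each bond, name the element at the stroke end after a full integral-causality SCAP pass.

β0 stroke→J1
β1 stroke→J2
β2 stroke→J1
β3 stroke→J1
β4 stroke→I1
β5 stroke→J2

b5 |J2  (source Se1 imposes e)
b3 |J1  (C1 outputs effort q/C1)
b4 |I1  (I1: I, integral causality)
b0 |J1  (J1: bond 4 brought flow, rest push out)
b2 |J1  (J1 flow already set via bond 4)
b1 |J2  (J2: bond 0 brought flow, rest push out)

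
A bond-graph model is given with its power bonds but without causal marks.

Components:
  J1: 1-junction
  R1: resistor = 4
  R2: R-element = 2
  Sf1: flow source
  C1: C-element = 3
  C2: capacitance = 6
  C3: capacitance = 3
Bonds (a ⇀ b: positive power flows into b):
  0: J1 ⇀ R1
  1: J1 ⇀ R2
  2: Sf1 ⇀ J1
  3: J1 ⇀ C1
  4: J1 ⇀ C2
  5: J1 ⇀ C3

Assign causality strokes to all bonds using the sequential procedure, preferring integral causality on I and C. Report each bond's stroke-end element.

b0 stroke→J1
b1 stroke→J1
b2 stroke→Sf1
b3 stroke→J1
b4 stroke→J1
b5 stroke→J1

bond 2 |Sf1  (source Sf1 imposes f)
bond 0 |J1  (1-jn J1 has f-setter on 2)
bond 1 |J1  (1-jn J1 has f-setter on 2)
bond 3 |J1  (J1: bond 2 brought flow, rest push out)
bond 4 |J1  (J1: bond 2 brought flow, rest push out)
bond 5 |J1  (J1 flow already set via bond 2)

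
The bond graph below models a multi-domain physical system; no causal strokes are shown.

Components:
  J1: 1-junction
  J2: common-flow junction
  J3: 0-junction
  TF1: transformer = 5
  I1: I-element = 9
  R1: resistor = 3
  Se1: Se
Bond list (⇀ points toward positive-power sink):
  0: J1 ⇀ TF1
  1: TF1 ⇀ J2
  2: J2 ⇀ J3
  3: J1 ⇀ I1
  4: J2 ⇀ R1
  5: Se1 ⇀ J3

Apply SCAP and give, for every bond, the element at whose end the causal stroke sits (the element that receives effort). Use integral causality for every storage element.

β5 stroke at J3  (Se1 fixes effort; stroke away)
β2 stroke at J2  (J3: bond 5 brought effort, rest push out)
β3 stroke at I1  (I1 outputs flow p/I1)
β0 stroke at J1  (1-jn J1 has f-setter on 3)
β1 stroke at TF1  (TF1: transformer flips bond 0)
β4 stroke at J2  (common-f at J2 fixed by 1)

#0 |J1
#1 |TF1
#2 |J2
#3 |I1
#4 |J2
#5 |J3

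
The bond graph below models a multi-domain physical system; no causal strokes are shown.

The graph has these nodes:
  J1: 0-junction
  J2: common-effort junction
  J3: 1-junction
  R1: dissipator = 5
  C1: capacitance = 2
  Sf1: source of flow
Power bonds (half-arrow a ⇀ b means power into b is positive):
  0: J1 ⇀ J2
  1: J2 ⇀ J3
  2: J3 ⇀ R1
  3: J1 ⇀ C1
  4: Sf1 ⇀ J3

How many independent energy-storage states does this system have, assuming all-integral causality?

1  (C1 all integral)

b4 stroke at Sf1  (Sf1: flow source, stroke at near end)
b1 stroke at J3  (1-jn J3 has f-setter on 4)
b2 stroke at J3  (J3 flow already set via bond 4)
b0 stroke at J2  (J2: last free bond brings effort in)
b3 stroke at J1  (only one effort-in slot at J1)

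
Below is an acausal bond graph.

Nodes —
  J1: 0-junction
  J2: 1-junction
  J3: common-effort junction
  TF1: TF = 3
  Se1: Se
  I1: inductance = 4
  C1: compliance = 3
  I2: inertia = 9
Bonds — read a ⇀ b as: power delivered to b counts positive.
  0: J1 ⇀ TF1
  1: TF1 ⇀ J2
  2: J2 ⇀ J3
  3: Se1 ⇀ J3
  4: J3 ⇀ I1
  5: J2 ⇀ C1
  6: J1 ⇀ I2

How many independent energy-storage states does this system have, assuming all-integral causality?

b3 |J3  (Se1 fixes effort; stroke away)
b2 |J2  (0-jn J3 has e-setter on 3)
b4 |I1  (J3 effort already set via bond 3)
b5 |J2  (C1: C, integral causality)
b1 |TF1  (J2 needs exactly one f-in)
b0 |J1  (TF TF1: opposite of bond 1)
b6 |I2  (common-e at J1 fixed by 0)

3  (C1, I1, I2 all integral)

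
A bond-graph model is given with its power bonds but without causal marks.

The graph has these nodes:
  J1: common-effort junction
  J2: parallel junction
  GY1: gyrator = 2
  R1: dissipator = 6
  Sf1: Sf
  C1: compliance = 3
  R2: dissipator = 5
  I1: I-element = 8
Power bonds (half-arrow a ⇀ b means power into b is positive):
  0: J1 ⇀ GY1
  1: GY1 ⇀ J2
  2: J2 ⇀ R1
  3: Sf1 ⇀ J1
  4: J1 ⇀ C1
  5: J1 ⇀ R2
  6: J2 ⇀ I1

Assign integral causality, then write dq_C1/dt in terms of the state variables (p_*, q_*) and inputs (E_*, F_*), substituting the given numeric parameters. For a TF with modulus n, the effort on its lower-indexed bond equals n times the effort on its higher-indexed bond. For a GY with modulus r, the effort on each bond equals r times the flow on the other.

dq_C1/dt = F_Sf1 + 3*p_I1/8 - 17*q_C1/30

β3 →Sf1  (Sf1 fixes flow; stroke at Sf1)
β4 →J1  (C1: C, integral causality)
β0 →GY1  (common-e at J1 fixed by 4)
β5 →R2  (J1 effort already set via bond 4)
β1 →GY1  (through GY1, causality inverts; strokes same side of GY1)
β6 →I1  (prefer integral on I1)
β2 →J2  (J2: last free bond brings effort in)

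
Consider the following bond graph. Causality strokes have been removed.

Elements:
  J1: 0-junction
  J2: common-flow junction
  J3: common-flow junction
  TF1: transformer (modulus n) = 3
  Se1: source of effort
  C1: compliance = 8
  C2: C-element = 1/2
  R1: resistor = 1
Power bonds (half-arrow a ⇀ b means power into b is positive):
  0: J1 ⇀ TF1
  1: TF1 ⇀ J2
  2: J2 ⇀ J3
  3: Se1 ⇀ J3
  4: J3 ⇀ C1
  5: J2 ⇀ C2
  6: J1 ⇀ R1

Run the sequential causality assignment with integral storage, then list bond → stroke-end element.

#3 stroke→J3  (Se1 fixes effort; stroke away)
#4 stroke→J3  (prefer integral on C1)
#2 stroke→J2  (J3 needs exactly one f-in)
#5 stroke→J2  (C2 integral (e out))
#1 stroke→TF1  (closing 1-jn rule on J2)
#0 stroke→J1  (through TF1, causality passes straight; one stroke at TF1)
#6 stroke→R1  (0-jn J1 has e-setter on 0)

bond 0 stroke→J1
bond 1 stroke→TF1
bond 2 stroke→J2
bond 3 stroke→J3
bond 4 stroke→J3
bond 5 stroke→J2
bond 6 stroke→R1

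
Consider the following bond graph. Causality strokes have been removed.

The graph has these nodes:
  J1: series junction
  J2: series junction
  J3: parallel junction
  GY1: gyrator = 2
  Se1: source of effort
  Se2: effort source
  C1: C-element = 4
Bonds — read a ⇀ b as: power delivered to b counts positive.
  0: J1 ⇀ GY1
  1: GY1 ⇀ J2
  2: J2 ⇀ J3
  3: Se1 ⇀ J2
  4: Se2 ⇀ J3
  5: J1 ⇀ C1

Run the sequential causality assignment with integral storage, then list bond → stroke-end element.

#0 →GY1
#1 →GY1
#2 →J2
#3 →J2
#4 →J3
#5 →J1

β3 stroke at J2  (source Se1 imposes e)
β4 stroke at J3  (Se2 (Se) sets effort on bond)
β2 stroke at J2  (J3: bond 4 brought effort, rest push out)
β1 stroke at GY1  (J2 needs exactly one f-in)
β0 stroke at GY1  (through GY1, causality inverts; strokes same side of GY1)
β5 stroke at J1  (common-f at J1 fixed by 0)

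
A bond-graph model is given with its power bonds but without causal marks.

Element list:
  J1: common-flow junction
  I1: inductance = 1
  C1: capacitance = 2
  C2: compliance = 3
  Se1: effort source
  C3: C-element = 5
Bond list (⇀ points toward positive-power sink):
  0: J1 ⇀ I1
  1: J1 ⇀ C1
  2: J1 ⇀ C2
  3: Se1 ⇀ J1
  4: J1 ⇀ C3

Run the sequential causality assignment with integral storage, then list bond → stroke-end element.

β0 →I1
β1 →J1
β2 →J1
β3 →J1
β4 →J1

β3 stroke→J1  (Se1: effort source, stroke at far end)
β0 stroke→I1  (I1 integral (f out))
β1 stroke→J1  (J1: bond 0 brought flow, rest push out)
β2 stroke→J1  (J1 flow already set via bond 0)
β4 stroke→J1  (1-jn J1 has f-setter on 0)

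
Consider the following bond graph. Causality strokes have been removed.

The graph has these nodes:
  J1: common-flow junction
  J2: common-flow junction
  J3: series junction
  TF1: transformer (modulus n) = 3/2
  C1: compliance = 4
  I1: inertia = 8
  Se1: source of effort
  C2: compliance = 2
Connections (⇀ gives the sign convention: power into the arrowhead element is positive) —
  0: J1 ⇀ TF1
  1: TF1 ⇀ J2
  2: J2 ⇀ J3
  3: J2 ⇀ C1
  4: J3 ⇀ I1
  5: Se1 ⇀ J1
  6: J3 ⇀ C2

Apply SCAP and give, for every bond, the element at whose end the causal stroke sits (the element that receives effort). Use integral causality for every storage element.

β5 stroke at J1  (Se1 (Se) sets effort on bond)
β0 stroke at TF1  (J1 needs exactly one f-in)
β1 stroke at J2  (TF TF1: opposite of bond 0)
β3 stroke at J2  (prefer integral on C1)
β2 stroke at J3  (J2: last free bond brings flow in)
β4 stroke at I1  (I1 outputs flow p/I1)
β6 stroke at J3  (J3 flow already set via bond 4)

b0 stroke at TF1
b1 stroke at J2
b2 stroke at J3
b3 stroke at J2
b4 stroke at I1
b5 stroke at J1
b6 stroke at J3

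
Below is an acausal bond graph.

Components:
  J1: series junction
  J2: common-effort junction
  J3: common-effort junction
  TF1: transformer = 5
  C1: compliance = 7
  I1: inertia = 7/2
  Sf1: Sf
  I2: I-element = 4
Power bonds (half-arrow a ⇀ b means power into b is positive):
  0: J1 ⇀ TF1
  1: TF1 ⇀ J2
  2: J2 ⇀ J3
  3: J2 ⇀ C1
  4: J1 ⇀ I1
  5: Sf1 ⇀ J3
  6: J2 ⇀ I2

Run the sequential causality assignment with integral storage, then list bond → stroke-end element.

#0 →J1
#1 →TF1
#2 →J3
#3 →J2
#4 →I1
#5 →Sf1
#6 →I2

b5 |Sf1  (Sf1 (Sf) sets flow on bond)
b2 |J3  (J3: last free bond brings effort in)
b3 |J2  (prefer integral on C1)
b1 |TF1  (common-e at J2 fixed by 3)
b6 |I2  (common-e at J2 fixed by 3)
b0 |J1  (TF1: transformer flips bond 1)
b4 |I1  (J1: last free bond brings flow in)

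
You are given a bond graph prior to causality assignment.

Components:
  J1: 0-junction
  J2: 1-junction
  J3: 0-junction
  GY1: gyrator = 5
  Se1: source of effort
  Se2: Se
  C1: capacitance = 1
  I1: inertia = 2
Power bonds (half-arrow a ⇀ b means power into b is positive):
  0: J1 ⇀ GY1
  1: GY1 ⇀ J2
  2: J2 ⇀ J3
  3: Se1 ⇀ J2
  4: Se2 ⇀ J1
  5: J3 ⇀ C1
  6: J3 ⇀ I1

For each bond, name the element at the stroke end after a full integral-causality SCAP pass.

bond 3 →J2  (Se1: effort source, stroke at far end)
bond 4 →J1  (Se2 fixes effort; stroke away)
bond 0 →GY1  (common-e at J1 fixed by 4)
bond 1 →GY1  (through GY1, causality inverts; strokes same side of GY1)
bond 2 →J2  (common-f at J2 fixed by 1)
bond 5 →J3  (C1 integral (e out))
bond 6 →I1  (J3 effort already set via bond 5)

#0 stroke at GY1
#1 stroke at GY1
#2 stroke at J2
#3 stroke at J2
#4 stroke at J1
#5 stroke at J3
#6 stroke at I1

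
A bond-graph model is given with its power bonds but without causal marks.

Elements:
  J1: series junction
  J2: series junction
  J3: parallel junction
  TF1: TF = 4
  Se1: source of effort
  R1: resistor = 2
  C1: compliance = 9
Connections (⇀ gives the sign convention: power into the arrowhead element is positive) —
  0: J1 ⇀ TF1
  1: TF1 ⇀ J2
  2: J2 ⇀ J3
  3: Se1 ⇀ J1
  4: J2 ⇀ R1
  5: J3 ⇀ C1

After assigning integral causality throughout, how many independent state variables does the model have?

1  (C1 all integral)

β3 →J1  (source Se1 imposes e)
β0 →TF1  (closing 1-jn rule on J1)
β1 →J2  (through TF1, causality passes straight; one stroke at TF1)
β5 →J3  (C1 integral (e out))
β2 →J2  (0-jn J3 has e-setter on 5)
β4 →R1  (only one flow-in slot at J2)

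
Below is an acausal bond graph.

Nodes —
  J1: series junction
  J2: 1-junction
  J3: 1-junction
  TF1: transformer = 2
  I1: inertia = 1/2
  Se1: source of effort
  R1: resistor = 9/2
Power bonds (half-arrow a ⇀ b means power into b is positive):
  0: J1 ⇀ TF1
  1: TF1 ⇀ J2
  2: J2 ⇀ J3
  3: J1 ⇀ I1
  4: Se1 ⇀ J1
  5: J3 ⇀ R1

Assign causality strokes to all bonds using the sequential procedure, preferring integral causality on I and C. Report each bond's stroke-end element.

b4 |J1  (Se1 (Se) sets effort on bond)
b3 |I1  (I1 outputs flow p/I1)
b0 |J1  (common-f at J1 fixed by 3)
b1 |TF1  (TF1 one-in-one-out from 0)
b2 |J2  (J2: bond 1 brought flow, rest push out)
b5 |J3  (J3: bond 2 brought flow, rest push out)

bond 0 stroke at J1
bond 1 stroke at TF1
bond 2 stroke at J2
bond 3 stroke at I1
bond 4 stroke at J1
bond 5 stroke at J3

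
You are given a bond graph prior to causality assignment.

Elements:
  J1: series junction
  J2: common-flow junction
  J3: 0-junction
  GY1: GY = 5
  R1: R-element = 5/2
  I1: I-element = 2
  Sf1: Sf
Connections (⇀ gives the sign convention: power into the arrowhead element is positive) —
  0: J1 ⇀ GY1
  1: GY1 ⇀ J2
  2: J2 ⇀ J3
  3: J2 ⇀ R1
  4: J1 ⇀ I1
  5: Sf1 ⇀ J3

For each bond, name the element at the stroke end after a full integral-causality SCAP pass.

b5 |Sf1  (Sf1 fixes flow; stroke at Sf1)
b2 |J3  (J3: last free bond brings effort in)
b1 |J2  (J2: bond 2 brought flow, rest push out)
b3 |J2  (1-jn J2 has f-setter on 2)
b0 |J1  (GY1 both-in/both-out from 1)
b4 |I1  (only one flow-in slot at J1)

bond 0 →J1
bond 1 →J2
bond 2 →J3
bond 3 →J2
bond 4 →I1
bond 5 →Sf1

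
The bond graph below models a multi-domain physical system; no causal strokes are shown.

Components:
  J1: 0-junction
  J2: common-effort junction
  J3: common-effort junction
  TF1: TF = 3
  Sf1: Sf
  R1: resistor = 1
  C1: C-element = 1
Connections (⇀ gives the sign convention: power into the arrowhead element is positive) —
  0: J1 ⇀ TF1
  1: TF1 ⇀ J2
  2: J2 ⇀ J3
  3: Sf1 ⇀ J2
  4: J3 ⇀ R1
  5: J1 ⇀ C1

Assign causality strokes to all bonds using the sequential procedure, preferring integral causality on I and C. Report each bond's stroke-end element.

b3 |Sf1  (Sf1: flow source, stroke at near end)
b5 |J1  (C1: C, integral causality)
b0 |TF1  (J1: bond 5 brought effort, rest push out)
b1 |J2  (TF1 one-in-one-out from 0)
b2 |J3  (J2: bond 1 brought effort, rest push out)
b4 |R1  (0-jn J3 has e-setter on 2)

β0 |TF1
β1 |J2
β2 |J3
β3 |Sf1
β4 |R1
β5 |J1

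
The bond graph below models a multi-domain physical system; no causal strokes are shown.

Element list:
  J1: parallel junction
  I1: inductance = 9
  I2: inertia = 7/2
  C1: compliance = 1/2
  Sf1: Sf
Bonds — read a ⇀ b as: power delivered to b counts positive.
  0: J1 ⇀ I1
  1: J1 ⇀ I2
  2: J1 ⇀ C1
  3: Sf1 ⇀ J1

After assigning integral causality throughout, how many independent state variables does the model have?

β3 stroke at Sf1  (Sf1 fixes flow; stroke at Sf1)
β0 stroke at I1  (I1 outputs flow p/I1)
β1 stroke at I2  (I2 outputs flow p/I2)
β2 stroke at J1  (closing 0-jn rule on J1)

3  (C1, I1, I2 all integral)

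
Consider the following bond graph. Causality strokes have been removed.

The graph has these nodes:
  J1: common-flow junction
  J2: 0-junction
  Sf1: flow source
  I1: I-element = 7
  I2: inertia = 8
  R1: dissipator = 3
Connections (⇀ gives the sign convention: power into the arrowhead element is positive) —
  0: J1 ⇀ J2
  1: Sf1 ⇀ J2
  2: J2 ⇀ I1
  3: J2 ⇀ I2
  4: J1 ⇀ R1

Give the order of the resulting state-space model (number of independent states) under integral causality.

2  (I1, I2 all integral)

β1 stroke→Sf1  (Sf1: flow source, stroke at near end)
β2 stroke→I1  (I1 outputs flow p/I1)
β3 stroke→I2  (I2: I, integral causality)
β0 stroke→J2  (closing 0-jn rule on J2)
β4 stroke→J1  (J1 flow already set via bond 0)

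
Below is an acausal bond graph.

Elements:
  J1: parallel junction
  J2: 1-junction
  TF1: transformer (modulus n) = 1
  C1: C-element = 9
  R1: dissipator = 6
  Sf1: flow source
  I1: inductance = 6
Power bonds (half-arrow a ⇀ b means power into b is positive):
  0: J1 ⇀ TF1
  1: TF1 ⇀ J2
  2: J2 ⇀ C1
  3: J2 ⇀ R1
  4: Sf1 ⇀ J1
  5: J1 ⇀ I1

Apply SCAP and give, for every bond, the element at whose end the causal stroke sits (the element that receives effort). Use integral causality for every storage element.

bond 4 →Sf1  (source Sf1 imposes f)
bond 2 →J2  (C1: C, integral causality)
bond 5 →I1  (I1: I, integral causality)
bond 0 →J1  (closing 0-jn rule on J1)
bond 1 →TF1  (TF1: transformer flips bond 0)
bond 3 →J2  (common-f at J2 fixed by 1)

b0 →J1
b1 →TF1
b2 →J2
b3 →J2
b4 →Sf1
b5 →I1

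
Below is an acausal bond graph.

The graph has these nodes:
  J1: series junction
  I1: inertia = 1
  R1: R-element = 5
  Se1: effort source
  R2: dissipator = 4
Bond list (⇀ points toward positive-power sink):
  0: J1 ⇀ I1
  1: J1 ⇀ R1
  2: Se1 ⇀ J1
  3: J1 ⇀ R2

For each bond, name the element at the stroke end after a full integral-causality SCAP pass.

b2 →J1  (Se1: effort source, stroke at far end)
b0 →I1  (prefer integral on I1)
b1 →J1  (1-jn J1 has f-setter on 0)
b3 →J1  (common-f at J1 fixed by 0)

b0 →I1
b1 →J1
b2 →J1
b3 →J1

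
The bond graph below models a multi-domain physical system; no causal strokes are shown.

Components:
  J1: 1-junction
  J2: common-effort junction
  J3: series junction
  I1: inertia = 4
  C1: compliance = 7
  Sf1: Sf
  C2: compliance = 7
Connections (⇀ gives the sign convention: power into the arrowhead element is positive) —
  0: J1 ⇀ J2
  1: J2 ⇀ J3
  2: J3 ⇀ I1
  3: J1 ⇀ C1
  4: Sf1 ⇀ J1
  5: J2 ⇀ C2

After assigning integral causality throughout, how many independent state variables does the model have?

3  (C1, C2, I1 all integral)

b4 stroke at Sf1  (source Sf1 imposes f)
b0 stroke at J1  (common-f at J1 fixed by 4)
b3 stroke at J1  (J1 flow already set via bond 4)
b2 stroke at I1  (prefer integral on I1)
b1 stroke at J3  (J3: bond 2 brought flow, rest push out)
b5 stroke at J2  (J2: last free bond brings effort in)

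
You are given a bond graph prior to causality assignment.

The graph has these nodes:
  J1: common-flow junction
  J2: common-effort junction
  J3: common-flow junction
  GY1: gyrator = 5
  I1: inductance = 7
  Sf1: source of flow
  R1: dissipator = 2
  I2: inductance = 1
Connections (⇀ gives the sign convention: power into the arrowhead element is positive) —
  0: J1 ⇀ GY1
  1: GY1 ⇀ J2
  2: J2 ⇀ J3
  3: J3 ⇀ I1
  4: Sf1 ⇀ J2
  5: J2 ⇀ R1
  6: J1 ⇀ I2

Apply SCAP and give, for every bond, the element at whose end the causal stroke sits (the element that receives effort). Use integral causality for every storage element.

b0 |J1
b1 |J2
b2 |J3
b3 |I1
b4 |Sf1
b5 |R1
b6 |I2

bond 4 →Sf1  (Sf1 fixes flow; stroke at Sf1)
bond 3 →I1  (I1: I, integral causality)
bond 2 →J3  (J3 flow already set via bond 3)
bond 6 →I2  (I2: I, integral causality)
bond 0 →J1  (common-f at J1 fixed by 6)
bond 1 →J2  (through GY1, causality inverts; strokes same side of GY1)
bond 5 →R1  (common-e at J2 fixed by 1)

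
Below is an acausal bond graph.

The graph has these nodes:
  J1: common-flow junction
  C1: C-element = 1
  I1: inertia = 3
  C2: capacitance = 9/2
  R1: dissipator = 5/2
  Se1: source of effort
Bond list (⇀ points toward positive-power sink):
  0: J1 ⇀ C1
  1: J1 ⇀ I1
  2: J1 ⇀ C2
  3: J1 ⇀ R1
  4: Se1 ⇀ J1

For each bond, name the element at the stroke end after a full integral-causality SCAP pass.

b4 stroke at J1  (Se1: effort source, stroke at far end)
b0 stroke at J1  (prefer integral on C1)
b1 stroke at I1  (prefer integral on I1)
b2 stroke at J1  (J1: bond 1 brought flow, rest push out)
b3 stroke at J1  (1-jn J1 has f-setter on 1)

bond 0 |J1
bond 1 |I1
bond 2 |J1
bond 3 |J1
bond 4 |J1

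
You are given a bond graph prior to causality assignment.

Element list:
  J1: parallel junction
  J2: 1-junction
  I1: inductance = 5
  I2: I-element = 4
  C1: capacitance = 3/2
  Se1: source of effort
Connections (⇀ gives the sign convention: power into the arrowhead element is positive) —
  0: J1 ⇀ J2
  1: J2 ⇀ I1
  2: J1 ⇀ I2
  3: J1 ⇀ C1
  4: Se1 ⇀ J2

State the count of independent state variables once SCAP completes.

3  (C1, I1, I2 all integral)

b4 |J2  (Se1 (Se) sets effort on bond)
b1 |I1  (I1: I, integral causality)
b0 |J2  (J2 flow already set via bond 1)
b2 |I2  (I2 outputs flow p/I2)
b3 |J1  (closing 0-jn rule on J1)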